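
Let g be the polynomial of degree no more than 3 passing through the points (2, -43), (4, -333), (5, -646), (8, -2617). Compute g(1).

-6

Using the Lagrange interpolation formula with nodes 2, 4, 5, 8:
  L_0(n) = (n - 4)(n - 5)(n - 8) / -36
  L_1(n) = (n - 2)(n - 5)(n - 8) / 8
  L_2(n) = (n - 2)(n - 4)(n - 8) / -9
  L_3(n) = (n - 2)(n - 4)(n - 5) / 72
Then g(n) = -43·L_0(n) - 333·L_1(n) - 646·L_2(n) - 2617·L_3(n).
Expanding and collecting terms gives g(n) = -5n^3 - n^2 + n - 1.
Evaluating at n = 1: g(1) = -6.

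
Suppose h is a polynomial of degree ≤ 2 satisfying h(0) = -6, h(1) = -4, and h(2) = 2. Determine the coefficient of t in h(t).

0

Write h(t) = at^2 + bt + c. Substituting each data point gives a linear system:
  c = -6
  a + b + c = -4
  4a + 2b + c = 2
Solving the system yields a = 2, b = 0, c = -6.
So h(t) = 2t² - 6.
The coefficient of t is 0.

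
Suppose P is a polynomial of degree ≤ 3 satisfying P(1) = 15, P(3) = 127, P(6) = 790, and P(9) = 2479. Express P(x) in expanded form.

Using the Lagrange interpolation formula with nodes 1, 3, 6, 9:
  L_0(x) = (x - 3)(x - 6)(x - 9) / -80
  L_1(x) = (x - 1)(x - 6)(x - 9) / 36
  L_2(x) = (x - 1)(x - 3)(x - 9) / -45
  L_3(x) = (x - 1)(x - 3)(x - 6) / 144
Then P(x) = 15·L_0(x) + 127·L_1(x) + 790·L_2(x) + 2479·L_3(x).
Expanding and collecting terms gives P(x) = 3x³ + 3x² + 5x + 4.
Check: P(3) = 127. ✓

P(x) = 3x^3 + 3x^2 + 5x + 4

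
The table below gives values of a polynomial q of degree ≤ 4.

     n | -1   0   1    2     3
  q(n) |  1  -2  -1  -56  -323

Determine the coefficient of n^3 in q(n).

-2

Write q(n) = an^4 + bn^3 + cn^2 + dn + e. Substituting each data point gives a linear system:
  a - b + c - d + e = 1
  e = -2
  a + b + c + d + e = -1
  16a + 8b + 4c + 2d + e = -56
  81a + 27b + 9c + 3d + e = -323
Solving the system yields a = -4, b = -2, c = 6, d = 1, e = -2.
So q(n) = -4n^4 - 2n^3 + 6n^2 + n - 2.
The coefficient of n^3 is -2.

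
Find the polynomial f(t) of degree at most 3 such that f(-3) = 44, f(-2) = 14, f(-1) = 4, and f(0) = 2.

Write f(t) = at^3 + bt^2 + ct + d. Substituting each data point gives a linear system:
  -27a + 9b - 3c + d = 44
  -8a + 4b - 2c + d = 14
  -a + b - c + d = 4
  d = 2
Solving the system yields a = -2, b = -2, c = -2, d = 2.
So f(t) = -2t³ - 2t² - 2t + 2.
Check: f(-2) = 14. ✓

f(t) = -2t^3 - 2t^2 - 2t + 2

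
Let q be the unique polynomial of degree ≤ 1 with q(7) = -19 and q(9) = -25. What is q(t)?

q(t) = -3t + 2

Write q(t) = at + b. Substituting each data point gives a linear system:
  7a + b = -19
  9a + b = -25
Solving the system yields a = -3, b = 2.
So q(t) = -3t + 2.
Check: q(7) = -19. ✓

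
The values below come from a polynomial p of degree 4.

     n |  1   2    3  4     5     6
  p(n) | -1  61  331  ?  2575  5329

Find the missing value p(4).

On equispaced nodes a degree-4 polynomial has vanishing fifth forward difference, so
  - p(1) + 5·p(2) - 10·p(3) + 10·p(4) - 5·p(5) + p(6) = 0.
Substituting the known values and solving for p(4):
  10·p(4) = 10550
  p(4) = 1055.

1055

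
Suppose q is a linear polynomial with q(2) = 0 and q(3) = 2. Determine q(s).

q(s) = 2s - 4

Write q(s) = as + b. Substituting each data point gives a linear system:
  2a + b = 0
  3a + b = 2
Solving the system yields a = 2, b = -4.
So q(s) = 2s - 4.
Check: q(2) = 0. ✓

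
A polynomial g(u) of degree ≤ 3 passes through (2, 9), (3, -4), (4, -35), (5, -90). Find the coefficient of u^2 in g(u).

Write g(u) = au^3 + bu^2 + cu + d. Substituting each data point gives a linear system:
  8a + 4b + 2c + d = 9
  27a + 9b + 3c + d = -4
  64a + 16b + 4c + d = -35
  125a + 25b + 5c + d = -90
Solving the system yields a = -1, b = 0, c = 6, d = 5.
So g(u) = -u³ + 6u + 5.
The coefficient of u^2 is 0.

0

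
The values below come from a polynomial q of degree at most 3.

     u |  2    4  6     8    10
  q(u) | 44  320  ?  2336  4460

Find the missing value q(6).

1020

The 4 known points determine the degree-3 polynomial uniquely.
Write q(u) = au^3 + bu^2 + cu + d. Substituting each data point gives a linear system:
  8a + 4b + 2c + d = 44
  64a + 16b + 4c + d = 320
  512a + 64b + 8c + d = 2336
  1000a + 100b + 10c + d = 4460
Solving the system yields a = 4, b = 5, c = -4, d = 0.
So q(u) = 4u^3 + 5u^2 - 4u.
Then q(6) = 1020.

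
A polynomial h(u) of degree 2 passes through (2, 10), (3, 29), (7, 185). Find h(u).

Using the Lagrange interpolation formula with nodes 2, 3, 7:
  L_0(u) = (u - 3)(u - 7) / 5
  L_1(u) = (u - 2)(u - 7) / -4
  L_2(u) = (u - 2)(u - 3) / 20
Then h(u) = 10·L_0(u) + 29·L_1(u) + 185·L_2(u).
Expanding and collecting terms gives h(u) = 4u² - u - 4.
Check: h(2) = 10. ✓

h(u) = 4u^2 - u - 4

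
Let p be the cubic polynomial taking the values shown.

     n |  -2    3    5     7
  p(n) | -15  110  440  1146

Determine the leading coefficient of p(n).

Write p(n) = an^3 + bn^2 + cn + d. Substituting each data point gives a linear system:
  -8a + 4b - 2c + d = -15
  27a + 9b + 3c + d = 110
  125a + 25b + 5c + d = 440
  343a + 49b + 7c + d = 1146
Solving the system yields a = 3, b = 2, c = 2, d = 5.
So p(n) = 3n^3 + 2n^2 + 2n + 5.
The leading coefficient is 3.

3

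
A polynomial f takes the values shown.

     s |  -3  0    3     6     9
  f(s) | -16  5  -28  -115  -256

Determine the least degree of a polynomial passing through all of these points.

Forward differences of the values at s = -3, 0, 3, 6, 9:
  f  : -16  5  -28  -115  -256
  Δ  : 21  -33  -87  -141
  Δ^2: -54  -54  -54
  Δ^3: 0  0
  Δ^4: 0
The second differences are constant (-54) and nonzero, while all higher differences vanish, so the minimal degree is 2.

2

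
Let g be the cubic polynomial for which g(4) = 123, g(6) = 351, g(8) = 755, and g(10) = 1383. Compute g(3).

60

Write g(t) = at^3 + bt^2 + ct + d. Substituting each data point gives a linear system:
  64a + 16b + 4c + d = 123
  216a + 36b + 6c + d = 351
  512a + 64b + 8c + d = 755
  1000a + 100b + 10c + d = 1383
Solving the system yields a = 1, b = 4, c = -2, d = 3.
So g(t) = t³ + 4t² - 2t + 3.
Then g(3) = 60.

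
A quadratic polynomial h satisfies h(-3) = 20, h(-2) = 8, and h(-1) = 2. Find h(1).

Forward differences of the values at n = -3, -2, -1:
  h  : 20  8  2
  Δ  : -12  -6
  Δ^2: 6
The second differences are constant, confirming degree 2.
Interpolating (Newton forward form) and evaluating at n = 1 gives h(1) = 8.

8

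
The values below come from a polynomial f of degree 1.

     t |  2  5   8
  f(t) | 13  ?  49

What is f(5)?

On equispaced nodes a degree-1 polynomial has vanishing second forward difference, so
  f(2) - 2·f(5) + f(8) = 0.
Substituting the known values and solving for f(5):
  -2·f(5) = -62
  f(5) = 31.

31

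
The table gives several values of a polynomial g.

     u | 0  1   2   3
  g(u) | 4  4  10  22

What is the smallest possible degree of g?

2

Forward differences of the values at u = 0, 1, 2, 3:
  g  : 4  4  10  22
  Δ  : 0  6  12
  Δ^2: 6  6
  Δ^3: 0
The second differences are constant (6) and nonzero, while all higher differences vanish, so the minimal degree is 2.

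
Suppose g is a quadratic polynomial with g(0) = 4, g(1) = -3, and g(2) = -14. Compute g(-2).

Forward differences of the values at u = 0, 1, 2:
  g  : 4  -3  -14
  Δ  : -7  -11
  Δ^2: -4
The second differences are constant, confirming degree 2.
Interpolating (Newton forward form) and evaluating at u = -2 gives g(-2) = 6.

6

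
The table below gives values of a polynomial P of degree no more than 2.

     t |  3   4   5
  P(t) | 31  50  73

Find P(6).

100

Forward differences of the values at t = 3, 4, 5:
  P  : 31  50  73
  Δ  : 19  23
  Δ^2: 4
The second differences are constant, confirming degree 2.
Interpolating (Newton forward form) and evaluating at t = 6 gives P(6) = 100.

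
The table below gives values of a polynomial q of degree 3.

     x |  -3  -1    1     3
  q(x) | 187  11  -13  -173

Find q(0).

Using the Lagrange interpolation formula with nodes -3, -1, 1, 3:
  L_0(x) = (x + 1)(x - 1)(x - 3) / -48
  L_1(x) = (x + 3)(x - 1)(x - 3) / 16
  L_2(x) = (x + 3)(x + 1)(x - 3) / -16
  L_3(x) = (x + 3)(x + 1)(x - 1) / 48
Then q(x) = 187·L_0(x) + 11·L_1(x) - 13·L_2(x) - 173·L_3(x).
Expanding and collecting terms gives q(x) = -6x^3 + x^2 - 6x - 2.
Evaluating at x = 0: q(0) = -2.

-2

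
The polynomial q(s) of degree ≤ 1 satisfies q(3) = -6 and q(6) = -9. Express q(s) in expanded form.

Write q(s) = as + b. Substituting each data point gives a linear system:
  3a + b = -6
  6a + b = -9
Solving the system yields a = -1, b = -3.
So q(s) = -s - 3.
Check: q(6) = -9. ✓

q(s) = -s - 3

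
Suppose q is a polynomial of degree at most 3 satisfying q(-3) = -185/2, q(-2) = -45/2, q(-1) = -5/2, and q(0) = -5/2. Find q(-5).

Write q(n) = an^3 + bn^2 + cn + d. Substituting each data point gives a linear system:
  -27a + 9b - 3c + d = -185/2
  -8a + 4b - 2c + d = -45/2
  -a + b - c + d = -5/2
  d = -5/2
Solving the system yields a = 5, b = 5, c = 0, d = -5/2.
So q(n) = 5n^3 + 5n^2 - 5/2.
Then q(-5) = -1005/2.

-1005/2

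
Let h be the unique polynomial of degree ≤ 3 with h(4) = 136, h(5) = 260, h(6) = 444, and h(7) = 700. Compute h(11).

2684

Write h(u) = au^3 + bu^2 + cu + d. Substituting each data point gives a linear system:
  64a + 16b + 4c + d = 136
  125a + 25b + 5c + d = 260
  216a + 36b + 6c + d = 444
  343a + 49b + 7c + d = 700
Solving the system yields a = 2, b = 0, c = 2, d = 0.
So h(u) = 2u³ + 2u.
Then h(11) = 2684.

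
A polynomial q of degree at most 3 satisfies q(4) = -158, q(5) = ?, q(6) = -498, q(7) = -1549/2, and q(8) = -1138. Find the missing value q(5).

On equispaced nodes a degree-3 polynomial has vanishing fourth forward difference, so
  q(4) - 4·q(5) + 6·q(6) - 4·q(7) + q(8) = 0.
Substituting the known values and solving for q(5):
  -4·q(5) = 1186
  q(5) = -593/2.

-593/2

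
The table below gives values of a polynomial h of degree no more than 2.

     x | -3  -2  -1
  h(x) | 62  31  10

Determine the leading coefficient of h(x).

Write h(x) = ax^2 + bx + c. Substituting each data point gives a linear system:
  9a - 3b + c = 62
  4a - 2b + c = 31
  a - b + c = 10
Solving the system yields a = 5, b = -6, c = -1.
So h(x) = 5x^2 - 6x - 1.
The leading coefficient is 5.

5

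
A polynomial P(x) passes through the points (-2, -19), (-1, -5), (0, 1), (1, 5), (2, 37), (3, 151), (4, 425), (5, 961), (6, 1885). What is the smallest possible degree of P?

Forward differences of the values at x = -2, -1, 0, 1, 2, 3, 4, 5, 6:
  P  : -19  -5  1  5  37  151  425  961  1885
  Δ  : 14  6  4  32  114  274  536  924
  Δ^2: -8  -2  28  82  160  262  388
  Δ^3: 6  30  54  78  102  126
  Δ^4: 24  24  24  24  24
  Δ^5: 0  0  0  0
  Δ^6: 0  0  0
  Δ^7: 0  0
  Δ^8: 0
The fourth differences are constant (24) and nonzero, while all higher differences vanish, so the minimal degree is 4.

4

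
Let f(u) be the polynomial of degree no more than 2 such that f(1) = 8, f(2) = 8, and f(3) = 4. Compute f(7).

Write f(u) = au^2 + bu + c. Substituting each data point gives a linear system:
  a + b + c = 8
  4a + 2b + c = 8
  9a + 3b + c = 4
Solving the system yields a = -2, b = 6, c = 4.
So f(u) = -2u² + 6u + 4.
Then f(7) = -52.

-52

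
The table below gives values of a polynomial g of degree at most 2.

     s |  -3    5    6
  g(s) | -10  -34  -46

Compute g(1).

Write g(s) = as^2 + bs + c. Substituting each data point gives a linear system:
  9a - 3b + c = -10
  25a + 5b + c = -34
  36a + 6b + c = -46
Solving the system yields a = -1, b = -1, c = -4.
So g(s) = -s² - s - 4.
Then g(1) = -6.

-6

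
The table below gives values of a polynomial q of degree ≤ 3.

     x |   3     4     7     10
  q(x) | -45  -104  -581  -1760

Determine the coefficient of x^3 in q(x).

-2

Write q(x) = ax^3 + bx^2 + cx + d. Substituting each data point gives a linear system:
  27a + 9b + 3c + d = -45
  64a + 16b + 4c + d = -104
  343a + 49b + 7c + d = -581
  1000a + 100b + 10c + d = -1760
Solving the system yields a = -2, b = 3, c = -6, d = 0.
So q(x) = -2x³ + 3x² - 6x.
The leading coefficient is -2.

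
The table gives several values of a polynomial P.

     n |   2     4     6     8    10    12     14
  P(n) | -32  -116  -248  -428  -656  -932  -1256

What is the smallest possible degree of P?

Forward differences of the values at n = 2, 4, 6, 8, 10, 12, 14:
  P  : -32  -116  -248  -428  -656  -932  -1256
  Δ  : -84  -132  -180  -228  -276  -324
  Δ^2: -48  -48  -48  -48  -48
  Δ^3: 0  0  0  0
  Δ^4: 0  0  0
  Δ^5: 0  0
  Δ^6: 0
The second differences are constant (-48) and nonzero, while all higher differences vanish, so the minimal degree is 2.

2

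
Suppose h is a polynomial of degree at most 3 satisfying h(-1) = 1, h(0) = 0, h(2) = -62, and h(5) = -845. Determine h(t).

Write h(t) = at^3 + bt^2 + ct + d. Substituting each data point gives a linear system:
  -a + b - c + d = 1
  d = 0
  8a + 4b + 2c + d = -62
  125a + 25b + 5c + d = -845
Solving the system yields a = -6, b = -4, c = 1, d = 0.
So h(t) = -6t^3 - 4t^2 + t.
Check: h(5) = -845. ✓

h(t) = -6t^3 - 4t^2 + t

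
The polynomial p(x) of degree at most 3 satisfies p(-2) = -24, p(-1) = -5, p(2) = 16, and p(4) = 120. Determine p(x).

Using the Lagrange interpolation formula with nodes -2, -1, 2, 4:
  L_0(x) = (x + 1)(x - 2)(x - 4) / -24
  L_1(x) = (x + 2)(x - 2)(x - 4) / 15
  L_2(x) = (x + 2)(x + 1)(x - 4) / -24
  L_3(x) = (x + 2)(x + 1)(x - 2) / 60
Then p(x) = -24·L_0(x) - 5·L_1(x) + 16·L_2(x) + 120·L_3(x).
Expanding and collecting terms gives p(x) = 2x³ - x² + 2x.
Check: p(2) = 16. ✓

p(x) = 2x^3 - x^2 + 2x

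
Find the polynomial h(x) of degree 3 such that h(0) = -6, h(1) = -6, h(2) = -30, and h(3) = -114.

h(x) = -6x^3 + 6x^2 - 6

Using the Lagrange interpolation formula with nodes 0, 1, 2, 3:
  L_0(x) = (x - 1)(x - 2)(x - 3) / -6
  L_1(x) = x(x - 2)(x - 3) / 2
  L_2(x) = x(x - 1)(x - 3) / -2
  L_3(x) = x(x - 1)(x - 2) / 6
Then h(x) = -6·L_0(x) - 6·L_1(x) - 30·L_2(x) - 114·L_3(x).
Expanding and collecting terms gives h(x) = -6x^3 + 6x^2 - 6.
Check: h(0) = -6. ✓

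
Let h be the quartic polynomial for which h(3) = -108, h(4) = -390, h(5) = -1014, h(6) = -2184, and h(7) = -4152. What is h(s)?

Write h(s) = as^4 + bs^3 + cs^2 + ds + e. Substituting each data point gives a linear system:
  81a + 27b + 9c + 3d + e = -108
  256a + 64b + 16c + 4d + e = -390
  625a + 125b + 25c + 5d + e = -1014
  1296a + 216b + 36c + 6d + e = -2184
  2401a + 343b + 49c + 7d + e = -4152
Solving the system yields a = -2, b = 2, c = -1, d = 1, e = 6.
So h(s) = -2s⁴ + 2s³ - s² + s + 6.
Check: h(5) = -1014. ✓

h(s) = -2s^4 + 2s^3 - s^2 + s + 6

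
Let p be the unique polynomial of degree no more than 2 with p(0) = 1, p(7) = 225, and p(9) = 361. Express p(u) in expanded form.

p(u) = 4u^2 + 4u + 1

Write p(u) = au^2 + bu + c. Substituting each data point gives a linear system:
  c = 1
  49a + 7b + c = 225
  81a + 9b + c = 361
Solving the system yields a = 4, b = 4, c = 1.
So p(u) = 4u^2 + 4u + 1.
Check: p(9) = 361. ✓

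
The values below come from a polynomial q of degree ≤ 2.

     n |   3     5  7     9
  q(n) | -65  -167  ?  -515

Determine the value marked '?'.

-317

The 3 known points determine the degree-2 polynomial uniquely.
Write q(n) = an^2 + bn + c. Substituting each data point gives a linear system:
  9a + 3b + c = -65
  25a + 5b + c = -167
  81a + 9b + c = -515
Solving the system yields a = -6, b = -3, c = -2.
So q(n) = -6n^2 - 3n - 2.
Then q(7) = -317.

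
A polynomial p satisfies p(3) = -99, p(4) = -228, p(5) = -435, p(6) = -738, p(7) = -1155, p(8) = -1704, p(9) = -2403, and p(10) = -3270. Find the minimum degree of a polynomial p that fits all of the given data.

Forward differences of the values at s = 3, 4, 5, 6, 7, 8, 9, 10:
  p  : -99  -228  -435  -738  -1155  -1704  -2403  -3270
  Δ  : -129  -207  -303  -417  -549  -699  -867
  Δ^2: -78  -96  -114  -132  -150  -168
  Δ^3: -18  -18  -18  -18  -18
  Δ^4: 0  0  0  0
  Δ^5: 0  0  0
  Δ^6: 0  0
  Δ^7: 0
The third differences are constant (-18) and nonzero, while all higher differences vanish, so the minimal degree is 3.

3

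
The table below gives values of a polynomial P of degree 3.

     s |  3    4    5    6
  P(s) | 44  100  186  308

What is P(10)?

1276

Write P(s) = as^3 + bs^2 + cs + d. Substituting each data point gives a linear system:
  27a + 9b + 3c + d = 44
  64a + 16b + 4c + d = 100
  125a + 25b + 5c + d = 186
  216a + 36b + 6c + d = 308
Solving the system yields a = 1, b = 3, c = -2, d = -4.
So P(s) = s^3 + 3s^2 - 2s - 4.
Then P(10) = 1276.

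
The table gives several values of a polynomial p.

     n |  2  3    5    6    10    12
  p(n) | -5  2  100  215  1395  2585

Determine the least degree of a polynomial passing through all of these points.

Divided differences on the nodes 2, 3, 5, 6, 10, 12:
  order 0: -5  2  100  215  1395  2585
  order 1: 7  49  115  295  595
  order 2: 14  22  36  50
  order 3: 2  2  2
  order 4: 0  0
  order 5: 0
The order-3 divided differences are all 2 (nonzero) and every higher order vanishes, so the data lies on a polynomial of degree exactly 3.

3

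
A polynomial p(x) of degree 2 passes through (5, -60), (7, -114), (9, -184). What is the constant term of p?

Write p(x) = ax^2 + bx + c. Substituting each data point gives a linear system:
  25a + 5b + c = -60
  49a + 7b + c = -114
  81a + 9b + c = -184
Solving the system yields a = -2, b = -3, c = 5.
So p(x) = -2x^2 - 3x + 5.
The constant term is 5.

5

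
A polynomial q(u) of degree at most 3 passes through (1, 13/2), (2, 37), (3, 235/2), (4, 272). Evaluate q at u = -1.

Write q(u) = au^3 + bu^2 + cu + d. Substituting each data point gives a linear system:
  a + b + c + d = 13/2
  8a + 4b + 2c + d = 37
  27a + 9b + 3c + d = 235/2
  64a + 16b + 4c + d = 272
Solving the system yields a = 4, b = 1, c = -1/2, d = 2.
So q(u) = 4u³ + u² - (1/2)u + 2.
Then q(-1) = -1/2.

-1/2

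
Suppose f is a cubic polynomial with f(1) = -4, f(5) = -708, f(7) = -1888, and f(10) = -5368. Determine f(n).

Write f(n) = an^3 + bn^2 + cn + d. Substituting each data point gives a linear system:
  a + b + c + d = -4
  125a + 25b + 5c + d = -708
  343a + 49b + 7c + d = -1888
  1000a + 100b + 10c + d = -5368
Solving the system yields a = -5, b = -4, c = 3, d = 2.
So f(n) = -5n³ - 4n² + 3n + 2.
Check: f(10) = -5368. ✓

f(n) = -5n^3 - 4n^2 + 3n + 2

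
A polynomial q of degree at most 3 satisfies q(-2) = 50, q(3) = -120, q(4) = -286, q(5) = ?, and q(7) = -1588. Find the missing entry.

-566

The 4 known points determine the degree-3 polynomial uniquely.
Write q(u) = au^3 + bu^2 + cu + d. Substituting each data point gives a linear system:
  -8a + 4b - 2c + d = 50
  27a + 9b + 3c + d = -120
  64a + 16b + 4c + d = -286
  343a + 49b + 7c + d = -1588
Solving the system yields a = -5, b = 3, c = -2, d = -6.
So q(u) = -5u^3 + 3u^2 - 2u - 6.
Then q(5) = -566.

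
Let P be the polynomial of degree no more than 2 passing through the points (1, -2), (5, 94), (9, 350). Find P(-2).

Write P(t) = at^2 + bt + c. Substituting each data point gives a linear system:
  a + b + c = -2
  25a + 5b + c = 94
  81a + 9b + c = 350
Solving the system yields a = 5, b = -6, c = -1.
So P(t) = 5t² - 6t - 1.
Then P(-2) = 31.

31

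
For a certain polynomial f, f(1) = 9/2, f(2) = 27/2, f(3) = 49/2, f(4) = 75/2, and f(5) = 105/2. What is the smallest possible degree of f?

Forward differences of the values at t = 1, 2, 3, 4, 5:
  f  : 9/2  27/2  49/2  75/2  105/2
  Δ  : 9  11  13  15
  Δ^2: 2  2  2
  Δ^3: 0  0
  Δ^4: 0
The second differences are constant (2) and nonzero, while all higher differences vanish, so the minimal degree is 2.

2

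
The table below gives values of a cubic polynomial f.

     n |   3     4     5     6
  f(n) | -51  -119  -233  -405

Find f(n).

Using the Lagrange interpolation formula with nodes 3, 4, 5, 6:
  L_0(n) = (n - 4)(n - 5)(n - 6) / -6
  L_1(n) = (n - 3)(n - 5)(n - 6) / 2
  L_2(n) = (n - 3)(n - 4)(n - 6) / -2
  L_3(n) = (n - 3)(n - 4)(n - 5) / 6
Then f(n) = -51·L_0(n) - 119·L_1(n) - 233·L_2(n) - 405·L_3(n).
Expanding and collecting terms gives f(n) = -2n^3 + n^2 - n - 3.
Check: f(3) = -51. ✓

f(n) = -2n^3 + n^2 - n - 3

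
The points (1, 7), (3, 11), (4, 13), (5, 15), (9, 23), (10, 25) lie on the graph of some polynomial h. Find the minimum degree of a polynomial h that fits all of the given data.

Divided differences on the nodes 1, 3, 4, 5, 9, 10:
  order 0: 7  11  13  15  23  25
  order 1: 2  2  2  2  2
  order 2: 0  0  0  0
  order 3: 0  0  0
  order 4: 0  0
  order 5: 0
The order-1 divided differences are all 2 (nonzero) and every higher order vanishes, so the data lies on a polynomial of degree exactly 1.

1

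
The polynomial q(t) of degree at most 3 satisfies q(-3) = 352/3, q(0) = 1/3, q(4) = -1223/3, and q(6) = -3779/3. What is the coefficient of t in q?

-6

Write q(t) = at^3 + bt^2 + ct + d. Substituting each data point gives a linear system:
  -27a + 9b - 3c + d = 352/3
  d = 1/3
  64a + 16b + 4c + d = -1223/3
  216a + 36b + 6c + d = -3779/3
Solving the system yields a = -5, b = -4, c = -6, d = 1/3.
So q(t) = -5t^3 - 4t^2 - 6t + 1/3.
The coefficient of t is -6.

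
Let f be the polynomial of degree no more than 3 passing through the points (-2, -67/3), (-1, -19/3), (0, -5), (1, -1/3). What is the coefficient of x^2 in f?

5/3

Write f(x) = ax^3 + bx^2 + cx + d. Substituting each data point gives a linear system:
  -8a + 4b - 2c + d = -67/3
  -a + b - c + d = -19/3
  d = -5
  a + b + c + d = -1/3
Solving the system yields a = 3, b = 5/3, c = 0, d = -5.
So f(x) = 3x^3 + (5/3)x^2 - 5.
The coefficient of x^2 is 5/3.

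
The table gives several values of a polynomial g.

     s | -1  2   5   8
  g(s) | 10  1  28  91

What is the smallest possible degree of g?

Forward differences of the values at s = -1, 2, 5, 8:
  g  : 10  1  28  91
  Δ  : -9  27  63
  Δ^2: 36  36
  Δ^3: 0
The second differences are constant (36) and nonzero, while all higher differences vanish, so the minimal degree is 2.

2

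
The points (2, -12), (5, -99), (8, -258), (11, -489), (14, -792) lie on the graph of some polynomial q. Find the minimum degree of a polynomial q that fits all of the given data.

2

Forward differences of the values at s = 2, 5, 8, 11, 14:
  q  : -12  -99  -258  -489  -792
  Δ  : -87  -159  -231  -303
  Δ^2: -72  -72  -72
  Δ^3: 0  0
  Δ^4: 0
The second differences are constant (-72) and nonzero, while all higher differences vanish, so the minimal degree is 2.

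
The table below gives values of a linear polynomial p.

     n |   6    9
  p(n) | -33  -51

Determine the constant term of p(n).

Write p(n) = an + b. Substituting each data point gives a linear system:
  6a + b = -33
  9a + b = -51
Solving the system yields a = -6, b = 3.
So p(n) = -6n + 3.
The constant term is 3.

3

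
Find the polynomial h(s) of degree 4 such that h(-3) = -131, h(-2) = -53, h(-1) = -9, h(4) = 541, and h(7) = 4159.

Write h(s) = as^4 + bs^3 + cs^2 + ds + e. Substituting each data point gives a linear system:
  81a - 27b + 9c - 3d + e = -131
  16a - 8b + 4c - 2d + e = -53
  a - b + c - d + e = -9
  256a + 64b + 16c + 4d + e = 541
  2401a + 343b + 49c + 7d + e = 4159
Solving the system yields a = 1, b = 6, c = -6, d = -1, e = 1.
So h(s) = s^4 + 6s^3 - 6s^2 - s + 1.
Check: h(-3) = -131. ✓

h(s) = s^4 + 6s^3 - 6s^2 - s + 1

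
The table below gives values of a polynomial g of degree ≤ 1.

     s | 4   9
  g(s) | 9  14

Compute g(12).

17

Using the Lagrange interpolation formula with nodes 4, 9:
  L_0(s) = (s - 9) / -5
  L_1(s) = (s - 4) / 5
Then g(s) = 9·L_0(s) + 14·L_1(s).
Expanding and collecting terms gives g(s) = s + 5.
Evaluating at s = 12: g(12) = 17.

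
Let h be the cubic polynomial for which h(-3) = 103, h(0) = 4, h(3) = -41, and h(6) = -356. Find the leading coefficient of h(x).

Write h(x) = ax^3 + bx^2 + cx + d. Substituting each data point gives a linear system:
  -27a + 9b - 3c + d = 103
  d = 4
  27a + 9b + 3c + d = -41
  216a + 36b + 6c + d = -356
Solving the system yields a = -2, b = 3, c = -6, d = 4.
So h(x) = -2x³ + 3x² - 6x + 4.
The leading coefficient is -2.

-2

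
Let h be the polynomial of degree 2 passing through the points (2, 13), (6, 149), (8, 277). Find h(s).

Using the Lagrange interpolation formula with nodes 2, 6, 8:
  L_0(s) = (s - 6)(s - 8) / 24
  L_1(s) = (s - 2)(s - 8) / -8
  L_2(s) = (s - 2)(s - 6) / 12
Then h(s) = 13·L_0(s) + 149·L_1(s) + 277·L_2(s).
Expanding and collecting terms gives h(s) = 5s^2 - 6s + 5.
Check: h(6) = 149. ✓

h(s) = 5s^2 - 6s + 5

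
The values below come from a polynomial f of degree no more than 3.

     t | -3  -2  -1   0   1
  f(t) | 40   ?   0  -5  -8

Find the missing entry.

On equispaced nodes a degree-3 polynomial has vanishing fourth forward difference, so
  f(-3) - 4·f(-2) + 6·f(-1) - 4·f(0) + f(1) = 0.
Substituting the known values and solving for f(-2):
  -4·f(-2) = -52
  f(-2) = 13.

13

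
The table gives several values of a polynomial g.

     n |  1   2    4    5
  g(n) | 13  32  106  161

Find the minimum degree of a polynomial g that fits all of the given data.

2

Divided differences on the nodes 1, 2, 4, 5:
  order 0: 13  32  106  161
  order 1: 19  37  55
  order 2: 6  6
  order 3: 0
The order-2 divided differences are all 6 (nonzero) and every higher order vanishes, so the data lies on a polynomial of degree exactly 2.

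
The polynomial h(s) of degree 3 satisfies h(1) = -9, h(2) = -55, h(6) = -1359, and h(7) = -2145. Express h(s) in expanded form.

Write h(s) = as^3 + bs^2 + cs + d. Substituting each data point gives a linear system:
  a + b + c + d = -9
  8a + 4b + 2c + d = -55
  216a + 36b + 6c + d = -1359
  343a + 49b + 7c + d = -2145
Solving the system yields a = -6, b = -2, c = 2, d = -3.
So h(s) = -6s^3 - 2s^2 + 2s - 3.
Check: h(7) = -2145. ✓

h(s) = -6s^3 - 2s^2 + 2s - 3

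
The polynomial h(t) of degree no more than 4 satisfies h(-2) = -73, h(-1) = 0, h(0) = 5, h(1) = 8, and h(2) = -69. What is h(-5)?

-3520

Using the Lagrange interpolation formula with nodes -2, -1, 0, 1, 2:
  L_0(t) = (t + 1)t(t - 1)(t - 2) / 24
  L_1(t) = (t + 2)t(t - 1)(t - 2) / -6
  L_2(t) = (t + 2)(t + 1)(t - 1)(t - 2) / 4
  L_3(t) = (t + 2)(t + 1)t(t - 2) / -6
  L_4(t) = (t + 2)(t + 1)t(t - 1) / 24
Then h(t) = -73·L_0(t) + 0·L_1(t) + 5·L_2(t) + 8·L_3(t) - 69·L_4(t).
Expanding and collecting terms gives h(t) = -6t^4 - t^3 + 5t^2 + 5t + 5.
Evaluating at t = -5: h(-5) = -3520.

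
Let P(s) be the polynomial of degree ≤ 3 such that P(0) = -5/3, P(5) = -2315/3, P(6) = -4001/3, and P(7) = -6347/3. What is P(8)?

Write P(s) = as^3 + bs^2 + cs + d. Substituting each data point gives a linear system:
  d = -5/3
  125a + 25b + 5c + d = -2315/3
  216a + 36b + 6c + d = -4001/3
  343a + 49b + 7c + d = -6347/3
Solving the system yields a = -6, b = -2, c = 6, d = -5/3.
So P(s) = -6s³ - 2s² + 6s - 5/3.
Then P(8) = -9461/3.

-9461/3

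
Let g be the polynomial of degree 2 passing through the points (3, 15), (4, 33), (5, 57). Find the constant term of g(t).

-3

Write g(t) = at^2 + bt + c. Substituting each data point gives a linear system:
  9a + 3b + c = 15
  16a + 4b + c = 33
  25a + 5b + c = 57
Solving the system yields a = 3, b = -3, c = -3.
So g(t) = 3t² - 3t - 3.
The constant term is -3.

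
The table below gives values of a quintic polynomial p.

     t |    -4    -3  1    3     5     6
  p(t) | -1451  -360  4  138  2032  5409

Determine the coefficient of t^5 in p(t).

1

Write p(t) = at^5 + bt^4 + ct^3 + dt^2 + et + k. Substituting each data point gives a linear system:
  -1024a + 256b - 64c + 16d - 4e + k = -1451
  -243a + 81b - 27c + 9d - 3e + k = -360
  a + b + c + d + e + k = 4
  243a + 81b + 27c + 9d + 3e + k = 138
  3125a + 625b + 125c + 25d + 5e + k = 2032
  7776a + 1296b + 216c + 36d + 6e + k = 5409
Solving the system yields a = 1, b = -2, c = 0, d = 6, e = 2, k = -3.
So p(t) = t^5 - 2t^4 + 6t^2 + 2t - 3.
The leading coefficient is 1.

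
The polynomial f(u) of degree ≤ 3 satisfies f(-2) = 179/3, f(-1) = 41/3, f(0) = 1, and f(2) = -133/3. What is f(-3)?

Using the Lagrange interpolation formula with nodes -2, -1, 0, 2:
  L_0(u) = (u + 1)u(u - 2) / -8
  L_1(u) = (u + 2)u(u - 2) / 3
  L_2(u) = (u + 2)(u + 1)(u - 2) / -4
  L_3(u) = (u + 2)(u + 1)u / 24
Then f(u) = 179/3·L_0(u) + 41/3·L_1(u) + 1·L_2(u) - 133/3·L_3(u).
Expanding and collecting terms gives f(u) = -5u³ + (5/3)u² - 6u + 1.
Evaluating at u = -3: f(-3) = 169.

169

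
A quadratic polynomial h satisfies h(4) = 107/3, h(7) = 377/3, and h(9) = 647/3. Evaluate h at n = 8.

Write h(n) = an^2 + bn + c. Substituting each data point gives a linear system:
  16a + 4b + c = 107/3
  49a + 7b + c = 377/3
  81a + 9b + c = 647/3
Solving the system yields a = 3, b = -3, c = -1/3.
So h(n) = 3n^2 - 3n - 1/3.
Then h(8) = 503/3.

503/3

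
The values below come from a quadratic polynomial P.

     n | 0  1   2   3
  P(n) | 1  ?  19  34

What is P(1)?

8

On equispaced nodes a degree-2 polynomial has vanishing third forward difference, so
  - P(0) + 3·P(1) - 3·P(2) + P(3) = 0.
Substituting the known values and solving for P(1):
  3·P(1) = 24
  P(1) = 8.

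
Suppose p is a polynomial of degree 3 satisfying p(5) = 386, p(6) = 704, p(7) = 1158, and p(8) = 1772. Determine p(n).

p(n) = 4n^3 - 4n^2 - 2n - 4

Using the Lagrange interpolation formula with nodes 5, 6, 7, 8:
  L_0(n) = (n - 6)(n - 7)(n - 8) / -6
  L_1(n) = (n - 5)(n - 7)(n - 8) / 2
  L_2(n) = (n - 5)(n - 6)(n - 8) / -2
  L_3(n) = (n - 5)(n - 6)(n - 7) / 6
Then p(n) = 386·L_0(n) + 704·L_1(n) + 1158·L_2(n) + 1772·L_3(n).
Expanding and collecting terms gives p(n) = 4n^3 - 4n^2 - 2n - 4.
Check: p(6) = 704. ✓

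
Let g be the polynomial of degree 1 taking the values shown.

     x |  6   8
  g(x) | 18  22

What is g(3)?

12

Write g(x) = ax + b. Substituting each data point gives a linear system:
  6a + b = 18
  8a + b = 22
Solving the system yields a = 2, b = 6.
So g(x) = 2x + 6.
Then g(3) = 12.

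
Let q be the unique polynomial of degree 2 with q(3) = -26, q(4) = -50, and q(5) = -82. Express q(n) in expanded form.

Using the Lagrange interpolation formula with nodes 3, 4, 5:
  L_0(n) = (n - 4)(n - 5) / 2
  L_1(n) = (n - 3)(n - 5) / -1
  L_2(n) = (n - 3)(n - 4) / 2
Then q(n) = -26·L_0(n) - 50·L_1(n) - 82·L_2(n).
Expanding and collecting terms gives q(n) = -4n^2 + 4n - 2.
Check: q(5) = -82. ✓

q(n) = -4n^2 + 4n - 2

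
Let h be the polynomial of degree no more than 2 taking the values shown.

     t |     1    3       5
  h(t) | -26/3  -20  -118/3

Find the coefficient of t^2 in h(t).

-1

Write h(t) = at^2 + bt + c. Substituting each data point gives a linear system:
  a + b + c = -26/3
  9a + 3b + c = -20
  25a + 5b + c = -118/3
Solving the system yields a = -1, b = -5/3, c = -6.
So h(t) = -t^2 - (5/3)t - 6.
The leading coefficient is -1.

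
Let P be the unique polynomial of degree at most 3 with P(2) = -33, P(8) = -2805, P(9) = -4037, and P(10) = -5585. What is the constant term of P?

-5

Write P(s) = as^3 + bs^2 + cs + d. Substituting each data point gives a linear system:
  8a + 4b + 2c + d = -33
  512a + 64b + 8c + d = -2805
  729a + 81b + 9c + d = -4037
  1000a + 100b + 10c + d = -5585
Solving the system yields a = -6, b = 4, c = 2, d = -5.
So P(s) = -6s³ + 4s² + 2s - 5.
The constant term is -5.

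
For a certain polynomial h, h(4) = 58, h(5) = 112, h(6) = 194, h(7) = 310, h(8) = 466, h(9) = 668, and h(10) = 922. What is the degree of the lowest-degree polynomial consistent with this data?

3

Forward differences of the values at x = 4, 5, 6, 7, 8, 9, 10:
  h  : 58  112  194  310  466  668  922
  Δ  : 54  82  116  156  202  254
  Δ^2: 28  34  40  46  52
  Δ^3: 6  6  6  6
  Δ^4: 0  0  0
  Δ^5: 0  0
  Δ^6: 0
The third differences are constant (6) and nonzero, while all higher differences vanish, so the minimal degree is 3.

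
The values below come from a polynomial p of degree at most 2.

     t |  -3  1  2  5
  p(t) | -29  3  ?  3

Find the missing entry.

The 3 known points determine the degree-2 polynomial uniquely.
Write p(t) = at^2 + bt + c. Substituting each data point gives a linear system:
  9a - 3b + c = -29
  a + b + c = 3
  25a + 5b + c = 3
Solving the system yields a = -1, b = 6, c = -2.
So p(t) = -t² + 6t - 2.
Then p(2) = 6.

6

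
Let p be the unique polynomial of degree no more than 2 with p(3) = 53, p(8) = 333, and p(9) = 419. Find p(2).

Using the Lagrange interpolation formula with nodes 3, 8, 9:
  L_0(s) = (s - 8)(s - 9) / 30
  L_1(s) = (s - 3)(s - 9) / -5
  L_2(s) = (s - 3)(s - 8) / 6
Then p(s) = 53·L_0(s) + 333·L_1(s) + 419·L_2(s).
Expanding and collecting terms gives p(s) = 5s^2 + s + 5.
Evaluating at s = 2: p(2) = 27.

27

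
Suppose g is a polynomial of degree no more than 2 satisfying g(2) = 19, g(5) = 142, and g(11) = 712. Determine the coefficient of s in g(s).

Write g(s) = as^2 + bs + c. Substituting each data point gives a linear system:
  4a + 2b + c = 19
  25a + 5b + c = 142
  121a + 11b + c = 712
Solving the system yields a = 6, b = -1, c = -3.
So g(s) = 6s² - s - 3.
The coefficient of s is -1.

-1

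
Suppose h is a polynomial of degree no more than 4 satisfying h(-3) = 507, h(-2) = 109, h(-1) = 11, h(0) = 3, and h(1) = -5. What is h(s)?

h(s) = 5s^4 - 5s^3 - 5s^2 - 3s + 3

Write h(s) = as^4 + bs^3 + cs^2 + ds + e. Substituting each data point gives a linear system:
  81a - 27b + 9c - 3d + e = 507
  16a - 8b + 4c - 2d + e = 109
  a - b + c - d + e = 11
  e = 3
  a + b + c + d + e = -5
Solving the system yields a = 5, b = -5, c = -5, d = -3, e = 3.
So h(s) = 5s^4 - 5s^3 - 5s^2 - 3s + 3.
Check: h(0) = 3. ✓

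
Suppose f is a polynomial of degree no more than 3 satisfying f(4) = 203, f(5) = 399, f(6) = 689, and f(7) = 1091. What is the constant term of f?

-1

Write f(x) = ax^3 + bx^2 + cx + d. Substituting each data point gives a linear system:
  64a + 16b + 4c + d = 203
  125a + 25b + 5c + d = 399
  216a + 36b + 6c + d = 689
  343a + 49b + 7c + d = 1091
Solving the system yields a = 3, b = 2, c = -5, d = -1.
So f(x) = 3x^3 + 2x^2 - 5x - 1.
The constant term is -1.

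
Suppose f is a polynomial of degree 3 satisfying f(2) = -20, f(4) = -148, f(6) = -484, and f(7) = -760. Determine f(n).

f(n) = -2n^3 - 2n^2 + 4n - 4

Using the Lagrange interpolation formula with nodes 2, 4, 6, 7:
  L_0(n) = (n - 4)(n - 6)(n - 7) / -40
  L_1(n) = (n - 2)(n - 6)(n - 7) / 12
  L_2(n) = (n - 2)(n - 4)(n - 7) / -8
  L_3(n) = (n - 2)(n - 4)(n - 6) / 15
Then f(n) = -20·L_0(n) - 148·L_1(n) - 484·L_2(n) - 760·L_3(n).
Expanding and collecting terms gives f(n) = -2n³ - 2n² + 4n - 4.
Check: f(4) = -148. ✓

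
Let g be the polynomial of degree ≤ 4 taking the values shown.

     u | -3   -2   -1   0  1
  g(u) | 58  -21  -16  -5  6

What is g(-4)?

371

Forward differences of the values at u = -3, -2, -1, 0, 1:
  g  : 58  -21  -16  -5  6
  Δ  : -79  5  11  11
  Δ^2: 84  6  0
  Δ^3: -78  -6
  Δ^4: 72
The fourth differences are constant, confirming degree 4.
Interpolating (Newton forward form) and evaluating at u = -4 gives g(-4) = 371.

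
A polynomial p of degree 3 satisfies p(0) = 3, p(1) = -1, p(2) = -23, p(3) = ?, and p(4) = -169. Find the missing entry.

-75

On equispaced nodes a degree-3 polynomial has vanishing fourth forward difference, so
  p(0) - 4·p(1) + 6·p(2) - 4·p(3) + p(4) = 0.
Substituting the known values and solving for p(3):
  -4·p(3) = 300
  p(3) = -75.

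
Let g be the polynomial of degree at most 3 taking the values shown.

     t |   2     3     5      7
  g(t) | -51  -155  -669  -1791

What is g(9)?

Using the Lagrange interpolation formula with nodes 2, 3, 5, 7:
  L_0(t) = (t - 3)(t - 5)(t - 7) / -15
  L_1(t) = (t - 2)(t - 5)(t - 7) / 8
  L_2(t) = (t - 2)(t - 3)(t - 7) / -12
  L_3(t) = (t - 2)(t - 3)(t - 5) / 40
Then g(t) = -51·L_0(t) - 155·L_1(t) - 669·L_2(t) - 1791·L_3(t).
Expanding and collecting terms gives g(t) = -5t^3 - t^2 - 4t + 1.
Evaluating at t = 9: g(9) = -3761.

-3761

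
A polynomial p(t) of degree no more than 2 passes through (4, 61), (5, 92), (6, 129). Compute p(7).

172

Using the Lagrange interpolation formula with nodes 4, 5, 6:
  L_0(t) = (t - 5)(t - 6) / 2
  L_1(t) = (t - 4)(t - 6) / -1
  L_2(t) = (t - 4)(t - 5) / 2
Then p(t) = 61·L_0(t) + 92·L_1(t) + 129·L_2(t).
Expanding and collecting terms gives p(t) = 3t^2 + 4t - 3.
Evaluating at t = 7: p(7) = 172.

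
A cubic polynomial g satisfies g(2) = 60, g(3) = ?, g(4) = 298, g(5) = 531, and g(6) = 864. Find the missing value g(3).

On equispaced nodes a degree-3 polynomial has vanishing fourth forward difference, so
  g(2) - 4·g(3) + 6·g(4) - 4·g(5) + g(6) = 0.
Substituting the known values and solving for g(3):
  -4·g(3) = -588
  g(3) = 147.

147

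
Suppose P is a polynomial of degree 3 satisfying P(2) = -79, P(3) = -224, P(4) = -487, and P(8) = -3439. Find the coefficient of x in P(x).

Write P(x) = ax^3 + bx^2 + cx + d. Substituting each data point gives a linear system:
  8a + 4b + 2c + d = -79
  27a + 9b + 3c + d = -224
  64a + 16b + 4c + d = -487
  512a + 64b + 8c + d = -3439
Solving the system yields a = -6, b = -5, c = -6, d = 1.
So P(x) = -6x³ - 5x² - 6x + 1.
The coefficient of x is -6.

-6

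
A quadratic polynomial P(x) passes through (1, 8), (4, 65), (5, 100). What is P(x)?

P(x) = 4x^2 - x + 5

Write P(x) = ax^2 + bx + c. Substituting each data point gives a linear system:
  a + b + c = 8
  16a + 4b + c = 65
  25a + 5b + c = 100
Solving the system yields a = 4, b = -1, c = 5.
So P(x) = 4x^2 - x + 5.
Check: P(4) = 65. ✓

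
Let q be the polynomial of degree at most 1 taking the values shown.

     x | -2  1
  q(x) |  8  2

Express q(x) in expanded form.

Write q(x) = ax + b. Substituting each data point gives a linear system:
  -2a + b = 8
  a + b = 2
Solving the system yields a = -2, b = 4.
So q(x) = -2x + 4.
Check: q(1) = 2. ✓

q(x) = -2x + 4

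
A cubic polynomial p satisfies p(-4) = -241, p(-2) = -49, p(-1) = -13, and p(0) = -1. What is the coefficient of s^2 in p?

Write p(s) = as^3 + bs^2 + cs + d. Substituting each data point gives a linear system:
  -64a + 16b - 4c + d = -241
  -8a + 4b - 2c + d = -49
  -a + b - c + d = -13
  d = -1
Solving the system yields a = 2, b = -6, c = 4, d = -1.
So p(s) = 2s³ - 6s² + 4s - 1.
The coefficient of s^2 is -6.

-6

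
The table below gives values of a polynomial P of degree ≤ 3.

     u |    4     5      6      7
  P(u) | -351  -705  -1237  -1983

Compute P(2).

-33

Write P(u) = au^3 + bu^2 + cu + d. Substituting each data point gives a linear system:
  64a + 16b + 4c + d = -351
  125a + 25b + 5c + d = -705
  216a + 36b + 6c + d = -1237
  343a + 49b + 7c + d = -1983
Solving the system yields a = -6, b = 1, c = 3, d = 5.
So P(u) = -6u^3 + u^2 + 3u + 5.
Then P(2) = -33.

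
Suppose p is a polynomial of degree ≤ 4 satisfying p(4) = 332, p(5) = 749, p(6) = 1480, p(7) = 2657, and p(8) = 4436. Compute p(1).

5

Using the Lagrange interpolation formula with nodes 4, 5, 6, 7, 8:
  L_0(s) = (s - 5)(s - 6)(s - 7)(s - 8) / 24
  L_1(s) = (s - 4)(s - 6)(s - 7)(s - 8) / -6
  L_2(s) = (s - 4)(s - 5)(s - 7)(s - 8) / 4
  L_3(s) = (s - 4)(s - 5)(s - 6)(s - 8) / -6
  L_4(s) = (s - 4)(s - 5)(s - 6)(s - 7) / 24
Then p(s) = 332·L_0(s) + 749·L_1(s) + 1480·L_2(s) + 2657·L_3(s) + 4436·L_4(s).
Expanding and collecting terms gives p(s) = s⁴ + 6s² - 6s + 4.
Evaluating at s = 1: p(1) = 5.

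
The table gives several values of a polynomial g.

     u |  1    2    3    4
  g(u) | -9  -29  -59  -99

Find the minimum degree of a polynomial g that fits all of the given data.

Forward differences of the values at u = 1, 2, 3, 4:
  g  : -9  -29  -59  -99
  Δ  : -20  -30  -40
  Δ^2: -10  -10
  Δ^3: 0
The second differences are constant (-10) and nonzero, while all higher differences vanish, so the minimal degree is 2.

2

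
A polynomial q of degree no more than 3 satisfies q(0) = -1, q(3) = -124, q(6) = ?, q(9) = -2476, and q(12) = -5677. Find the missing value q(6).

On equispaced nodes a degree-3 polynomial has vanishing fourth forward difference, so
  q(0) - 4·q(3) + 6·q(6) - 4·q(9) + q(12) = 0.
Substituting the known values and solving for q(6):
  6·q(6) = -4722
  q(6) = -787.

-787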